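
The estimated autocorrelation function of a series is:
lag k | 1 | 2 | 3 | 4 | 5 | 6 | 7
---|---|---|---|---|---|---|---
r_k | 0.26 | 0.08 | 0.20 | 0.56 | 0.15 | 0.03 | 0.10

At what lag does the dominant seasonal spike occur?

The largest autocorrelation is r_4 = 0.56; the remaining lags stay at or below 0.26. The elevated value at lag 1 (0.26), dropping to 0.08 at lag 2, reflects decaying short-term dependence rather than seasonality.
The dominant spike at lag 4 indicates a seasonal period of 4.

4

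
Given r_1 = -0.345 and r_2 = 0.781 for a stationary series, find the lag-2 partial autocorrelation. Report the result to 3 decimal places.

φ_{22} = (r_2 − r_1²) / (1 − r_1²)
r_1² = (-0.345)² = 0.119025
Numerator = 0.781 − 0.1190 = 0.6620; denominator = 1 − 0.1190 = 0.8810
φ_{22} = 0.6620 / 0.8810 = 0.751

0.751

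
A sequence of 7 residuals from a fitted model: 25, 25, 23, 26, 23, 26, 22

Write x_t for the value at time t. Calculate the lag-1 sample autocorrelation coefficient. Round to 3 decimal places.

-0.709

Mean x̄ = (25 + 25 + 23 + 26 + 23 + 26 + 22)/7 = 24.2857
Deviations from mean: 0.7143, 0.7143, -1.2857, 1.7143, -1.2857, 1.7143, -2.2857
Numerator Σ_{t=1}^{6}(x_t−x̄)(x_{t+1}−x̄) = -10.9388
Denominator Σ(x_t−x̄)² = 15.4286
r_1 = -10.9388 / 15.4286 = -0.709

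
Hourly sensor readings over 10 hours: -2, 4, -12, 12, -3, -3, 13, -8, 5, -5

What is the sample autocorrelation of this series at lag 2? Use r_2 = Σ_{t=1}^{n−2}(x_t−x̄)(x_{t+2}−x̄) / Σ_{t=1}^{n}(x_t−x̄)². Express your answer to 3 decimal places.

Mean x̄ = (-2 + 4 − 12 + 12 − 3 − 3 + 13 − 8 + 5 − 5)/10 = 0.1000
Numerator Σ_{t=1}^{8}(x_t−x̄)(x_{t+2}−x̄) = 162.0800
Denominator Σ(x_t−x̄)² = 608.9000
r_2 = 162.0800 / 608.9000 = 0.266

0.266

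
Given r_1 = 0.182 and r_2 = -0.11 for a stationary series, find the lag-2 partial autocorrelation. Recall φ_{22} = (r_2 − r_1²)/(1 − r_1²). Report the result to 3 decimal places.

-0.148

φ_{22} = (r_2 − r_1²) / (1 − r_1²)
r_1² = (0.182)² = 0.033124
Numerator = -0.11 − 0.0331 = -0.1431; denominator = 1 − 0.0331 = 0.9669
φ_{22} = -0.1431 / 0.9669 = -0.148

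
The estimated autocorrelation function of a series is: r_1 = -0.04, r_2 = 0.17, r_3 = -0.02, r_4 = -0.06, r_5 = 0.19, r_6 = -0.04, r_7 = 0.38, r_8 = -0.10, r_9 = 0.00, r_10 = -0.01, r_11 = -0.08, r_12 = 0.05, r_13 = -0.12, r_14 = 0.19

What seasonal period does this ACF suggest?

The largest autocorrelation is r_7 = 0.38; the remaining lags stay at or below 0.19.
The dominant spike at lag 7 indicates a seasonal period of 7.

7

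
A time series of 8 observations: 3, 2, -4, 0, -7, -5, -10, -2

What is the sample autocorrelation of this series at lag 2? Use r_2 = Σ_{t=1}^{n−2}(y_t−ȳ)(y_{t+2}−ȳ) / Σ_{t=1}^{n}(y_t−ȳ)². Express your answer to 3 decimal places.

0.238

Mean ȳ = (3 + 2 − 4 + 0 − 7 − 5 − 10 − 2)/8 = -2.8750
Deviations from mean: 5.8750, 4.8750, -1.1250, 2.8750, -4.1250, -2.1250, -7.1250, 0.8750
Numerator Σ_{t=1}^{6}(y_t−ȳ)(y_{t+2}−ȳ) = 33.4688
Denominator Σ(y_t−ȳ)² = 140.8750
r_2 = 33.4688 / 140.8750 = 0.238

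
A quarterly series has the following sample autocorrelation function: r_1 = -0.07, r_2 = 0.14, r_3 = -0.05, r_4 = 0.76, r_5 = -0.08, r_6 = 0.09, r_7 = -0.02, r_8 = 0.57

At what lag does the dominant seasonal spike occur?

4

The largest autocorrelation is r_4 = 0.76, with a weaker echo at lag 8 (0.57); the remaining lags stay at or below 0.14.
The dominant spike at lag 4 indicates a seasonal period of 4.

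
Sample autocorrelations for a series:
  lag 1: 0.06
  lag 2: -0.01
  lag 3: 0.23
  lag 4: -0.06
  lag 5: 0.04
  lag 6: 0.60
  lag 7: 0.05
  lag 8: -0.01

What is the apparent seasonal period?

The largest autocorrelation is r_6 = 0.60; the remaining lags stay at or below 0.23.
The dominant spike at lag 6 indicates a seasonal period of 6.

6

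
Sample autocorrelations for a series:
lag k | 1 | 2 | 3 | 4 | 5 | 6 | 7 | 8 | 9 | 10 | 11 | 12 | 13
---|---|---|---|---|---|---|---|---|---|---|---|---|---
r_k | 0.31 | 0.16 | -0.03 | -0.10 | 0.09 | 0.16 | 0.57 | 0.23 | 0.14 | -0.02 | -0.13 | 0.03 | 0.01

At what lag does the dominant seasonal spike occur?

The largest autocorrelation is r_7 = 0.57; the remaining lags stay at or below 0.31. The elevated value at lag 1 (0.31), dropping to 0.16 at lag 2, reflects decaying short-term dependence rather than seasonality.
The dominant spike at lag 7 indicates a seasonal period of 7.

7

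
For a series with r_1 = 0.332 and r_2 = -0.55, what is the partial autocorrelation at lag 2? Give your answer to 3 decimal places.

φ_{22} = (r_2 − r_1²) / (1 − r_1²)
r_1² = (0.332)² = 0.110224
Numerator = -0.55 − 0.1102 = -0.6602; denominator = 1 − 0.1102 = 0.8898
φ_{22} = -0.6602 / 0.8898 = -0.742

-0.742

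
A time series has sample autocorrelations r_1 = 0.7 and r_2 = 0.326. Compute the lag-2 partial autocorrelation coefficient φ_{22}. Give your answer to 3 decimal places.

-0.322

φ_{22} = (r_2 − r_1²) / (1 − r_1²)
r_1² = (0.7)² = 0.49
Numerator = 0.326 − 0.4900 = -0.1640; denominator = 1 − 0.4900 = 0.5100
φ_{22} = -0.1640 / 0.5100 = -0.322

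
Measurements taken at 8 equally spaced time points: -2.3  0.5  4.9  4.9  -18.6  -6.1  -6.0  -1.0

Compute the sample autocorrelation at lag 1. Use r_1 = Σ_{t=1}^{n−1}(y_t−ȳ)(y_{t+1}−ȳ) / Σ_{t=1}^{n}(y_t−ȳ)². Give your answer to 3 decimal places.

Mean ȳ = (-2.3 + 0.5 + 4.9 + 4.9 − 18.6 − 6.1 − 6.0 − 1.0)/8 = -2.9625
Deviations from mean: 0.6625, 3.4625, 7.8625, 7.8625, -15.6375, -3.1375, -3.0375, 1.9625
Numerator Σ_{t=1}^{7}(y_t−ȳ)(y_{t+1}−ȳ) = 21.0186
Denominator Σ(y_t−ȳ)² = 403.5188
r_1 = 21.0186 / 403.5188 = 0.052

0.052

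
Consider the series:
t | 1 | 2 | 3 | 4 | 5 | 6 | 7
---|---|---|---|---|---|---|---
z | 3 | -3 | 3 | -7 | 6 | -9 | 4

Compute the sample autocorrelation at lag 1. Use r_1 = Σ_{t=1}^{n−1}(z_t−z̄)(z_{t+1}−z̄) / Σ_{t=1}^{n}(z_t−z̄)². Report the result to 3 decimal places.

Mean z̄ = (3 − 3 + 3 − 7 + 6 − 9 + 4)/7 = -0.4286
Deviations from mean: 3.4286, -2.5714, 3.4286, -6.5714, 6.4286, -8.5714, 4.4286
Σ(z_t−z̄)(z_{t+1}−z̄) = (-8.8163) + (-8.8163) + (-22.5306) + (-42.2449) + (-55.1020) + (-37.9592) = -175.4694
Denominator Σ(z_t−z̄)² = 207.7143
r_1 = -175.4694 / 207.7143 = -0.845

-0.845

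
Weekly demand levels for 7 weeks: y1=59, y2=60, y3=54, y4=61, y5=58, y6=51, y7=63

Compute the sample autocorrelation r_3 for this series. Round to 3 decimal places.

0.442

Mean ȳ = (59 + 60 + 54 + 61 + 58 + 51 + 63)/7 = 58.0000
Deviations from mean: 1.0000, 2.0000, -4.0000, 3.0000, 0.0000, -7.0000, 5.0000
Σ(y_t−ȳ)(y_{t+3}−ȳ) = (3.0000) + (0.0000) + (28.0000) + (15.0000) = 46.0000
Denominator Σ(y_t−ȳ)² = 104.0000
r_3 = 46.0000 / 104.0000 = 0.442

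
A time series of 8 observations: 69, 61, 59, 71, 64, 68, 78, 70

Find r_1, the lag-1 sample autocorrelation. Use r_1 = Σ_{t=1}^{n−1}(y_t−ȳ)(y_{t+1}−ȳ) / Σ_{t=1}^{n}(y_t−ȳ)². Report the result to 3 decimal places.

0.129

Mean ȳ = (69 + 61 + 59 + 71 + 64 + 68 + 78 + 70)/8 = 67.5000
Deviations from mean: 1.5000, -6.5000, -8.5000, 3.5000, -3.5000, 0.5000, 10.5000, 2.5000
Σ(y_t−ȳ)(y_{t+1}−ȳ) = (-9.7500) + (55.2500) + (-29.7500) + (-12.2500) + (-1.7500) + (5.2500) + (26.2500) = 33.2500
Denominator Σ(y_t−ȳ)² = 258.0000
r_1 = 33.2500 / 258.0000 = 0.129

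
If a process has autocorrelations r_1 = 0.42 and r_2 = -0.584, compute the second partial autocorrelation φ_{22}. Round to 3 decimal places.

φ_{22} = (r_2 − r_1²) / (1 − r_1²)
r_1² = (0.42)² = 0.1764
Numerator = -0.584 − 0.1764 = -0.7604; denominator = 1 − 0.1764 = 0.8236
φ_{22} = -0.7604 / 0.8236 = -0.923

-0.923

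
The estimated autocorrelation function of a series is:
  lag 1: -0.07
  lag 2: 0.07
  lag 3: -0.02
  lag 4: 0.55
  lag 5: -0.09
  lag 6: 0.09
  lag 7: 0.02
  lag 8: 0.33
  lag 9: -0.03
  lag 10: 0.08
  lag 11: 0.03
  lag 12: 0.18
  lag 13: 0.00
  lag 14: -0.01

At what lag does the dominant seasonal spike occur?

4

The largest autocorrelation is r_4 = 0.55, with weaker echoes at lags 8 (0.33) and 12 (0.18); the remaining lags stay at or below 0.09.
The dominant spike at lag 4 indicates a seasonal period of 4.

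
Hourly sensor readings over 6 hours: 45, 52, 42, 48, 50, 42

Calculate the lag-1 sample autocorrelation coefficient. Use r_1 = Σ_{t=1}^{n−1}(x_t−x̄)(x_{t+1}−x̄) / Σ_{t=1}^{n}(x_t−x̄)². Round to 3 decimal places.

Mean x̄ = (45 + 52 + 42 + 48 + 50 + 42)/6 = 46.5000
Deviations from mean: -1.5000, 5.5000, -4.5000, 1.5000, 3.5000, -4.5000
Σ(x_t−x̄)(x_{t+1}−x̄) = (-8.2500) + (-24.7500) + (-6.7500) + (5.2500) + (-15.7500) = -50.2500
Denominator Σ(x_t−x̄)² = 87.5000
r_1 = -50.2500 / 87.5000 = -0.574

-0.574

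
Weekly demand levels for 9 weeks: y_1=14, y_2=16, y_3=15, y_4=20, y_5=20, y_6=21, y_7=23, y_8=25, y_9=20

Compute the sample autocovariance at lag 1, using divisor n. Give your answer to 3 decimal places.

Mean ȳ = (14 + 16 + 15 + 20 + 20 + 21 + 23 + 25 + 20)/9 = 19.3333
Σ_{t=1}^{8}(y_t−ȳ)(y_{t+1}−ȳ) = 61.5556
γ_1 = 61.5556 / 9 = 6.840

6.840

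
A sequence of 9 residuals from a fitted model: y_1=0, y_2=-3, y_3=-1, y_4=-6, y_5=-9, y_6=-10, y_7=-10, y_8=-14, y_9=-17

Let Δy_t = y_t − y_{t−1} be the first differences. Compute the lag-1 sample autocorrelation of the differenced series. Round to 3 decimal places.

-0.377

First differences Δy: -3, 2, -5, -3, -1, 0, -4, -3
Mean of differences = -2.1250
Numerator Σ(Δy_t−Δȳ)(Δy_{t+1}−Δȳ) = -13.8906
Denominator Σ(Δy_t−Δȳ)² = 36.8750
r_1(Δy) = -13.8906 / 36.8750 = -0.377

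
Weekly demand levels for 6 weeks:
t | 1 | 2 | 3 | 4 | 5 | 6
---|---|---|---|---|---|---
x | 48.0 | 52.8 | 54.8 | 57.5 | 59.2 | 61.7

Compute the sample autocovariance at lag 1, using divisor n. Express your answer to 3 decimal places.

Mean x̄ = (48.0 + 52.8 + 54.8 + 57.5 + 59.2 + 61.7)/6 = 55.6667
Deviations: -7.6667, -2.8667, -0.8667, 1.8333, 3.5333, 6.0333
Σ_{t=1}^{5}(x_t−x̄)(x_{t+1}−x̄) = 50.6689
γ_1 = 50.6689 / 6 = 8.445

8.445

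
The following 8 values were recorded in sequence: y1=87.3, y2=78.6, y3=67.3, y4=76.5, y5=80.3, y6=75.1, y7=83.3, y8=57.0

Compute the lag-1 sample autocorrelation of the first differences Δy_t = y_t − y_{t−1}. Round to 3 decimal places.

First differences Δy: -8.7, -11.3, 9.2, 3.8, -5.2, 8.2, -26.3
Mean of differences = -4.3286
Numerator Σ(Δy_t−Δȳ)(Δy_{t+1}−Δȳ) = -247.1422
Denominator Σ(Δy_t−Δȳ)² = 957.2743
r_1(Δy) = -247.1422 / 957.2743 = -0.258

-0.258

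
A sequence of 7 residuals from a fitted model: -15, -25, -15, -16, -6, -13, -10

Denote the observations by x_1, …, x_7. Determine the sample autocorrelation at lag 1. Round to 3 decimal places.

0.089

Mean x̄ = (-15 − 25 − 15 − 16 − 6 − 13 − 10)/7 = -14.2857
Deviations from mean: -0.7143, -10.7143, -0.7143, -1.7143, 8.2857, 1.2857, 4.2857
Numerator Σ_{t=1}^{6}(x_t−x̄)(x_{t+1}−x̄) = 18.4898
Denominator Σ(x_t−x̄)² = 207.4286
r_1 = 18.4898 / 207.4286 = 0.089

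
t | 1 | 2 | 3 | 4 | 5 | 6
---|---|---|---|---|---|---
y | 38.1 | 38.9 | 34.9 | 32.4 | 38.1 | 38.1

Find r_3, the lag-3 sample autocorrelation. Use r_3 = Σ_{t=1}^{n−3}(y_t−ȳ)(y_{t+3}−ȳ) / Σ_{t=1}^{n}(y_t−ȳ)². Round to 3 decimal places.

Mean ȳ = (38.1 + 38.9 + 34.9 + 32.4 + 38.1 + 38.1)/6 = 36.7500
Σ(y_t−ȳ)(y_{t+3}−ȳ) = (-5.8725) + (2.9025) + (-2.4975) = -5.4675
Denominator Σ(y_t−ȳ)² = 32.4350
r_3 = -5.4675 / 32.4350 = -0.169

-0.169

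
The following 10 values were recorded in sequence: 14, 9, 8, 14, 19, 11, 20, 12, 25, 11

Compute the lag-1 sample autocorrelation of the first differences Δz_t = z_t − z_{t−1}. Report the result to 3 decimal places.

First differences Δz: -5, -1, 6, 5, -8, 9, -8, 13, -14
Mean of differences = -0.3333
Numerator Σ(Δz_t−Δz̄)(Δz_{t+1}−Δz̄) = -435.7778
Denominator Σ(Δz_t−Δz̄)² = 660.0000
r_1(Δz) = -435.7778 / 660.0000 = -0.660

-0.660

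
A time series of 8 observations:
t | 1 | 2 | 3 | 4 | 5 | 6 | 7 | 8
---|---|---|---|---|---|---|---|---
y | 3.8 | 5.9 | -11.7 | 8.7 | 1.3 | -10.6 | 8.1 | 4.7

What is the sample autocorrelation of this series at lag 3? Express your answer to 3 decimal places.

Mean ȳ = (3.8 + 5.9 − 11.7 + 8.7 + 1.3 − 10.6 + 8.1 + 4.7)/8 = 1.2750
Deviations from mean: 2.5250, 4.6250, -12.9750, 7.4250, 0.0250, -11.8750, 6.8250, 3.4250
Σ(y_t−ȳ)(y_{t+3}−ȳ) = (18.7481) + (0.1156) + (154.0781) + (50.6756) + (0.0856) = 223.7031
Denominator Σ(y_t−ȳ)² = 450.5750
r_3 = 223.7031 / 450.5750 = 0.496

0.496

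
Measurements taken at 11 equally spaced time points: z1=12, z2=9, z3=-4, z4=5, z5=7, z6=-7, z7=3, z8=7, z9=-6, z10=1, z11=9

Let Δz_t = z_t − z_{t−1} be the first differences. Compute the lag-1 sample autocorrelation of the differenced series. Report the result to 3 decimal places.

-0.324

First differences Δz: -3, -13, 9, 2, -14, 10, 4, -13, 7, 8
Mean of differences = -0.3000
Numerator Σ(Δz_t−Δz̄)(Δz_{t+1}−Δz̄) = -277.4900
Denominator Σ(Δz_t−Δz̄)² = 856.1000
r_1(Δz) = -277.4900 / 856.1000 = -0.324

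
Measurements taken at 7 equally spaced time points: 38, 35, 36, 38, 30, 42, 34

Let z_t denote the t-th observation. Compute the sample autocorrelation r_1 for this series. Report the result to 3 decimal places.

-0.733

Mean z̄ = (38 + 35 + 36 + 38 + 30 + 42 + 34)/7 = 36.1429
Deviations from mean: 1.8571, -1.1429, -0.1429, 1.8571, -6.1429, 5.8571, -2.1429
Σ(z_t−z̄)(z_{t+1}−z̄) = (-2.1224) + (0.1633) + (-0.2653) + (-11.4082) + (-35.9796) + (-12.5510) = -62.1633
Denominator Σ(z_t−z̄)² = 84.8571
r_1 = -62.1633 / 84.8571 = -0.733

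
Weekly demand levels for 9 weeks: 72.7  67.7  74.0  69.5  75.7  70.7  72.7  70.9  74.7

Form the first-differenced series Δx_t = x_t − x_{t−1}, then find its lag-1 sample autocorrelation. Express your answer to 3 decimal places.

First differences Δx: -5.0, 6.3, -4.5, 6.2, -5.0, 2.0, -1.8, 3.8
Mean of differences = 0.2500
Numerator Σ(Δx_t−Δx̄)(Δx_{t+1}−Δx̄) = -140.0525
Denominator Σ(Δx_t−Δx̄)² = 169.5600
r_1(Δx) = -140.0525 / 169.5600 = -0.826

-0.826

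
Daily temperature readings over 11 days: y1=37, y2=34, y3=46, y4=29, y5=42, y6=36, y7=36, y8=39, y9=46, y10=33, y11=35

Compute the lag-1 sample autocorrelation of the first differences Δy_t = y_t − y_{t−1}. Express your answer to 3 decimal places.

-0.724

First differences Δy: -3, 12, -17, 13, -6, 0, 3, 7, -13, 2
Mean of differences = -0.2000
Numerator Σ(Δy_t−Δȳ)(Δy_{t+1}−Δȳ) = -635.2400
Denominator Σ(Δy_t−Δȳ)² = 877.6000
r_1(Δy) = -635.2400 / 877.6000 = -0.724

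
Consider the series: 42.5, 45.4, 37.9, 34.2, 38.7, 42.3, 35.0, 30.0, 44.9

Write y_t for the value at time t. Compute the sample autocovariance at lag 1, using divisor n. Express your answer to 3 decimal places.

-1.035

Mean ȳ = (42.5 + 45.4 + 37.9 + 34.2 + 38.7 + 42.3 + 35.0 + 30.0 + 44.9)/9 = 38.9889
Σ_{t=1}^{8}(y_t−ȳ)(y_{t+1}−ȳ) = -9.3157
γ_1 = -9.3157 / 9 = -1.035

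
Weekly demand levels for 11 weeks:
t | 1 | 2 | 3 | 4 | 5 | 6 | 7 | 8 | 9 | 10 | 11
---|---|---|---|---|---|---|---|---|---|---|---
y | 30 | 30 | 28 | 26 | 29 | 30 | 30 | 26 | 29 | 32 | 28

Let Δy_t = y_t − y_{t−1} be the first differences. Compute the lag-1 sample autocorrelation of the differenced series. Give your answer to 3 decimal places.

-0.202

First differences Δy: 0, -2, -2, 3, 1, 0, -4, 3, 3, -4
Mean of differences = -0.2000
Numerator Σ(Δy_t−Δȳ)(Δy_{t+1}−Δȳ) = -13.6400
Denominator Σ(Δy_t−Δȳ)² = 67.6000
r_1(Δy) = -13.6400 / 67.6000 = -0.202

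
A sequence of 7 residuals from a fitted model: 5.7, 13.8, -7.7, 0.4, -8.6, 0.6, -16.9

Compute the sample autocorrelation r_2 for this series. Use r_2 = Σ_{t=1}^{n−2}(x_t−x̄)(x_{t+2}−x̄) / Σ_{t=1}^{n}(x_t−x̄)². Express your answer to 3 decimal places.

Mean x̄ = (5.7 + 13.8 − 7.7 + 0.4 − 8.6 + 0.6 − 16.9)/7 = -1.8143
Deviations from mean: 7.5143, 15.6143, -5.8857, 2.2143, -6.7857, 2.4143, -15.0857
Σ(x_t−x̄)(x_{t+2}−x̄) = (-44.2269) + (34.5745) + (39.9388) + (5.3459) + (102.3673) = 137.9996
Denominator Σ(x_t−x̄)² = 619.2686
r_2 = 137.9996 / 619.2686 = 0.223

0.223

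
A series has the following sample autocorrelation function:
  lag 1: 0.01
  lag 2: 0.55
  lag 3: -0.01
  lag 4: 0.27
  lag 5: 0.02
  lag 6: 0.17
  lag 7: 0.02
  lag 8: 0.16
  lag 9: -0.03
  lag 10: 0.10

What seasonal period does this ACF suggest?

2

The largest autocorrelation is r_2 = 0.55, with weaker echoes at lags 4 (0.27), 6 (0.17) and 8 (0.16); the remaining lags stay at or below 0.10.
The dominant spike at lag 2 indicates a seasonal period of 2.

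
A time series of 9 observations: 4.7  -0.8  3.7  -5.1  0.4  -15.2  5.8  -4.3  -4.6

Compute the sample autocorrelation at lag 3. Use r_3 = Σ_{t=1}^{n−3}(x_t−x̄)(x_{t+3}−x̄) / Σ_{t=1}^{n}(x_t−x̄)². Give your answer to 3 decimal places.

-0.249

Mean x̄ = (4.7 − 0.8 + 3.7 − 5.1 + 0.4 − 15.2 + 5.8 − 4.3 − 4.6)/9 = -1.7111
Σ(x_t−x̄)(x_{t+3}−x̄) = (-21.7265) + (1.9235) + (-72.9899) + (-25.4543) + (-5.4654) + (38.9679) = -84.7448
Denominator Σ(x_t−x̄)² = 340.5689
r_3 = -84.7448 / 340.5689 = -0.249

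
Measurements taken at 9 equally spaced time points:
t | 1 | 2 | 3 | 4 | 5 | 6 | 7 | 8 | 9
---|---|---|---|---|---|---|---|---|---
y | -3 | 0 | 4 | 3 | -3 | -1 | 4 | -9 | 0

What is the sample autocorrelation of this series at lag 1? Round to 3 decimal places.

-0.256

Mean ȳ = (-3 + 0 + 4 + 3 − 3 − 1 + 4 − 9 + 0)/9 = -0.5556
Numerator Σ_{t=1}^{8}(y_t−ȳ)(y_{t+1}−ȳ) = -35.4198
Denominator Σ(y_t−ȳ)² = 138.2222
r_1 = -35.4198 / 138.2222 = -0.256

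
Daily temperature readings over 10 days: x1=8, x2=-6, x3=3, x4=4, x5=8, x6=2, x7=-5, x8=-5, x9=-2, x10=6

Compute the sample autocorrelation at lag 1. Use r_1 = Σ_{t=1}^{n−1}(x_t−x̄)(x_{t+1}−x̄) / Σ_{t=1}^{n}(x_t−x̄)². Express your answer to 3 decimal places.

Mean x̄ = (8 − 6 + 3 + 4 + 8 + 2 − 5 − 5 − 2 + 6)/10 = 1.3000
Numerator Σ_{t=1}^{9}(x_t−x̄)(x_{t+1}−x̄) = 6.6100
Denominator Σ(x_t−x̄)² = 266.1000
r_1 = 6.6100 / 266.1000 = 0.025

0.025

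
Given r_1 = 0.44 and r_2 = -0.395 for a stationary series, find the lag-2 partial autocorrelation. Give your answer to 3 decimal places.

-0.730

φ_{22} = (r_2 − r_1²) / (1 − r_1²)
r_1² = (0.44)² = 0.1936
Numerator = -0.395 − 0.1936 = -0.5886; denominator = 1 − 0.1936 = 0.8064
φ_{22} = -0.5886 / 0.8064 = -0.730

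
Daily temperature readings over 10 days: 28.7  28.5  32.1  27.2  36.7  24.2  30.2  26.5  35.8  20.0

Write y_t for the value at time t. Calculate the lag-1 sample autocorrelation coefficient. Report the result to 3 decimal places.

-0.628

Mean ȳ = (28.7 + 28.5 + 32.1 + 27.2 + 36.7 + 24.2 + 30.2 + 26.5 + 35.8 + 20.0)/10 = 28.9900
Numerator Σ_{t=1}^{9}(y_t−ȳ)(y_{t+1}−ȳ) = -144.6681
Denominator Σ(y_t−ȳ)² = 230.4490
r_1 = -144.6681 / 230.4490 = -0.628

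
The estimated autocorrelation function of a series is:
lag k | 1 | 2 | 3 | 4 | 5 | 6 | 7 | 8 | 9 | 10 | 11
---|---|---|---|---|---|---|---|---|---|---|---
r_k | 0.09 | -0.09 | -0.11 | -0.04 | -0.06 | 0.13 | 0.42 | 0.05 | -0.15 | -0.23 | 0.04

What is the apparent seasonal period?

7

The largest autocorrelation is r_7 = 0.42; the remaining lags stay at or below 0.13.
The dominant spike at lag 7 indicates a seasonal period of 7.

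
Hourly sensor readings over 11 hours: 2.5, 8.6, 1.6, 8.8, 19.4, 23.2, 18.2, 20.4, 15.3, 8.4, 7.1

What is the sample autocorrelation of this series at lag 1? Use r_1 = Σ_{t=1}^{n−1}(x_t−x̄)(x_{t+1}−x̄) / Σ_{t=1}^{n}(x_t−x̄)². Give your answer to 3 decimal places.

0.562

Mean x̄ = (2.5 + 8.6 + 1.6 + 8.8 + 19.4 + 23.2 + 18.2 + 20.4 + 15.3 + 8.4 + 7.1)/11 = 12.1364
Numerator Σ_{t=1}^{10}(x_t−x̄)(x_{t+1}−x̄) = 312.9532
Denominator Σ(x_t−x̄)² = 557.0655
r_1 = 312.9532 / 557.0655 = 0.562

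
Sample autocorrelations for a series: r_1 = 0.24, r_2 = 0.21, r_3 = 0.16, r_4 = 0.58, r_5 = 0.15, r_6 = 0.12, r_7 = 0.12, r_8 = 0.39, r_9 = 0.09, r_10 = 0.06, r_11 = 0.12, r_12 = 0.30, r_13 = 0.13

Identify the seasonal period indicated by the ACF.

The largest autocorrelation is r_4 = 0.58, with weaker echoes at lags 8 (0.39) and 12 (0.30); the remaining lags stay at or below 0.24. The elevated value at lag 1 (0.24), dropping to 0.21 at lag 2, reflects decaying short-term dependence rather than seasonality.
The dominant spike at lag 4 indicates a seasonal period of 4.

4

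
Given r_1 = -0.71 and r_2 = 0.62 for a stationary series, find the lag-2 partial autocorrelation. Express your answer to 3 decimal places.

φ_{22} = (r_2 − r_1²) / (1 − r_1²)
r_1² = (-0.71)² = 0.5041
Numerator = 0.62 − 0.5041 = 0.1159; denominator = 1 − 0.5041 = 0.4959
φ_{22} = 0.1159 / 0.4959 = 0.234

0.234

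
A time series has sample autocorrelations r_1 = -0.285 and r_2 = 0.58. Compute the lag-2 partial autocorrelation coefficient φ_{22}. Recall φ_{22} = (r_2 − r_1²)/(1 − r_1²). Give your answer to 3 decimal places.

0.543

φ_{22} = (r_2 − r_1²) / (1 − r_1²)
r_1² = (-0.285)² = 0.081225
Numerator = 0.58 − 0.0812 = 0.4988; denominator = 1 − 0.0812 = 0.9188
φ_{22} = 0.4988 / 0.9188 = 0.543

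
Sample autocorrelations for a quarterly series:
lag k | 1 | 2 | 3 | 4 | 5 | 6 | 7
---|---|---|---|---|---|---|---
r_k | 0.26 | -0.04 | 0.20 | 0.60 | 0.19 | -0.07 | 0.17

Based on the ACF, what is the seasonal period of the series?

The largest autocorrelation is r_4 = 0.60; the remaining lags stay at or below 0.26.
The dominant spike at lag 4 indicates a seasonal period of 4.

4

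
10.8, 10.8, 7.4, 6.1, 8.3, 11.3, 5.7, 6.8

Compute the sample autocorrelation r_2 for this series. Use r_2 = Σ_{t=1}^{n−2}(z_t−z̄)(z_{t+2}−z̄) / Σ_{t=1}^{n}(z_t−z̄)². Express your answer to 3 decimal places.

Mean z̄ = (10.8 + 10.8 + 7.4 + 6.1 + 8.3 + 11.3 + 5.7 + 6.8)/8 = 8.4000
Deviations from mean: 2.4000, 2.4000, -1.0000, -2.3000, -0.1000, 2.9000, -2.7000, -1.6000
Σ(z_t−z̄)(z_{t+2}−z̄) = (-2.4000) + (-5.5200) + (0.1000) + (-6.6700) + (0.2700) + (-4.6400) = -18.8600
Denominator Σ(z_t−z̄)² = 36.0800
r_2 = -18.8600 / 36.0800 = -0.523

-0.523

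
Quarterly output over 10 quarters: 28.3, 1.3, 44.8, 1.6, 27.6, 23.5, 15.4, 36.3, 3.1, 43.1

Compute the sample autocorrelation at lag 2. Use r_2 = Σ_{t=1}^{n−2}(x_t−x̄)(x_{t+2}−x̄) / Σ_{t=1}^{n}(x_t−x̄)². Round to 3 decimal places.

Mean x̄ = (28.3 + 1.3 + 44.8 + 1.6 + 27.6 + 23.5 + 15.4 + 36.3 + 3.1 + 43.1)/10 = 22.5000
Numerator Σ_{t=1}^{8}(x_t−x̄)(x_{t+2}−x̄) = 1064.8600
Denominator Σ(x_t−x̄)² = 2485.7600
r_2 = 1064.8600 / 2485.7600 = 0.428

0.428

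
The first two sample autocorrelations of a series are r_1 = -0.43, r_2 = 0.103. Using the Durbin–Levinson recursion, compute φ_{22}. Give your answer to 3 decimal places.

φ_{22} = (r_2 − r_1²) / (1 − r_1²)
r_1² = (-0.43)² = 0.1849
Numerator = 0.103 − 0.1849 = -0.0819; denominator = 1 − 0.1849 = 0.8151
φ_{22} = -0.0819 / 0.8151 = -0.100

-0.100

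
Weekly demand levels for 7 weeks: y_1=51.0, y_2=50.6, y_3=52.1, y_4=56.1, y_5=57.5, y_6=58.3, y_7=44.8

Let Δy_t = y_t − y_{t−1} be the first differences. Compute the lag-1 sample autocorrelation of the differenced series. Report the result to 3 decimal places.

0.042

First differences Δy: -0.4, 1.5, 4.0, 1.4, 0.8, -13.5
Mean of differences = -1.0333
Numerator Σ(Δy_t−Δȳ)(Δy_{t+1}−Δȳ) = 8.2089
Denominator Σ(Δy_t−Δȳ)² = 196.8533
r_1(Δy) = 8.2089 / 196.8533 = 0.042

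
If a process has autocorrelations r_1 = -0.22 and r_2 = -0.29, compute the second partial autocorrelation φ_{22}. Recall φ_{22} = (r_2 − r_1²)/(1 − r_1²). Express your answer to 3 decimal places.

φ_{22} = (r_2 − r_1²) / (1 − r_1²)
r_1² = (-0.22)² = 0.0484
Numerator = -0.29 − 0.0484 = -0.3384; denominator = 1 − 0.0484 = 0.9516
φ_{22} = -0.3384 / 0.9516 = -0.356

-0.356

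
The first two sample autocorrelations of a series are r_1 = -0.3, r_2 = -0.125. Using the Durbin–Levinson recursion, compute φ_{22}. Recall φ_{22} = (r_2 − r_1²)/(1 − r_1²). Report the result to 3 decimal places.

-0.236

φ_{22} = (r_2 − r_1²) / (1 − r_1²)
r_1² = (-0.3)² = 0.09
Numerator = -0.125 − 0.0900 = -0.2150; denominator = 1 − 0.0900 = 0.9100
φ_{22} = -0.2150 / 0.9100 = -0.236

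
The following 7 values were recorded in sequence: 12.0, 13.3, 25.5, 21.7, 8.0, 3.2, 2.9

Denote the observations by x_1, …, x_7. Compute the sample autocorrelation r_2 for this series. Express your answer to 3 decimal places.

-0.216

Mean x̄ = (12.0 + 13.3 + 25.5 + 21.7 + 8.0 + 3.2 + 2.9)/7 = 12.3714
Deviations from mean: -0.3714, 0.9286, 13.1286, 9.3286, -4.3714, -9.1714, -9.4714
Σ(x_t−x̄)(x_{t+2}−x̄) = (-4.8763) + (8.6622) + (-57.3906) + (-85.5563) + (41.4037) = -97.7573
Denominator Σ(x_t−x̄)² = 453.3143
r_2 = -97.7573 / 453.3143 = -0.216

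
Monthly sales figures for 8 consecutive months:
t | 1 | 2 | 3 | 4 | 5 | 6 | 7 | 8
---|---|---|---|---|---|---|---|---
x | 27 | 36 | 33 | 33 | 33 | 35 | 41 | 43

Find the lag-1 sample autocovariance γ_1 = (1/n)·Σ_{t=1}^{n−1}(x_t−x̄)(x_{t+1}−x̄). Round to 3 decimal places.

Mean x̄ = (27 + 36 + 33 + 33 + 33 + 35 + 41 + 43)/8 = 35.1250
Deviations: -8.1250, 0.8750, -2.1250, -2.1250, -2.1250, -0.1250, 5.8750, 7.8750
Σ_{t=1}^{7}(x_t−x̄)(x_{t+1}−x̄) = 45.8594
γ_1 = 45.8594 / 8 = 5.732

5.732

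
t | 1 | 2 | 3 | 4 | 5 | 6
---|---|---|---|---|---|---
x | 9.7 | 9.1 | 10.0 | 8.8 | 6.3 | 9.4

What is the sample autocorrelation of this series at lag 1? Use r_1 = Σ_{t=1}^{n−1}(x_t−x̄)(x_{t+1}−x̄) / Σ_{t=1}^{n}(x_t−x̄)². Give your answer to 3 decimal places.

-0.089

Mean x̄ = (9.7 + 9.1 + 10.0 + 8.8 + 6.3 + 9.4)/6 = 8.8833
Deviations from mean: 0.8167, 0.2167, 1.1167, -0.0833, -2.5833, 0.5167
Numerator Σ_{t=1}^{5}(x_t−x̄)(x_{t+1}−x̄) = -0.7936
Denominator Σ(x_t−x̄)² = 8.9083
r_1 = -0.7936 / 8.9083 = -0.089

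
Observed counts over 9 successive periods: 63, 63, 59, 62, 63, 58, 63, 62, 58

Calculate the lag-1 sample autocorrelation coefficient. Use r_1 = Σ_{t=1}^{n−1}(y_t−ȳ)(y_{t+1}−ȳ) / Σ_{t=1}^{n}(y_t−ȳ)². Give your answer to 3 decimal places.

-0.347

Mean ȳ = (63 + 63 + 59 + 62 + 63 + 58 + 63 + 62 + 58)/9 = 61.2222
Numerator Σ_{t=1}^{8}(y_t−ȳ)(y_{t+1}−ȳ) = -13.7160
Denominator Σ(y_t−ȳ)² = 39.5556
r_1 = -13.7160 / 39.5556 = -0.347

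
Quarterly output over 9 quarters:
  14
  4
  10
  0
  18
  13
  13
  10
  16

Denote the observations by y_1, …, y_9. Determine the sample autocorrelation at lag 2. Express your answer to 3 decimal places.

0.254

Mean ȳ = (14 + 4 + 10 + 0 + 18 + 13 + 13 + 10 + 16)/9 = 10.8889
Σ(y_t−ȳ)(y_{t+2}−ȳ) = (-2.7654) + (75.0123) + (-6.3210) + (-22.9877) + (15.0123) + (-1.8765) + (10.7901) = 66.8642
Denominator Σ(y_t−ȳ)² = 262.8889
r_2 = 66.8642 / 262.8889 = 0.254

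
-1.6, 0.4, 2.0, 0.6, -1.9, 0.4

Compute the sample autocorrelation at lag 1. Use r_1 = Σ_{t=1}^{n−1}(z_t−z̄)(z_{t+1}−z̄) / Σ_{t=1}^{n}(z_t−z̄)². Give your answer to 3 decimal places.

-0.048

Mean z̄ = (-1.6 + 0.4 + 2.0 + 0.6 − 1.9 + 0.4)/6 = -0.0167
Deviations from mean: -1.5833, 0.4167, 2.0167, 0.6167, -1.8833, 0.4167
Numerator Σ_{t=1}^{5}(z_t−z̄)(z_{t+1}−z̄) = -0.5219
Denominator Σ(z_t−z̄)² = 10.8483
r_1 = -0.5219 / 10.8483 = -0.048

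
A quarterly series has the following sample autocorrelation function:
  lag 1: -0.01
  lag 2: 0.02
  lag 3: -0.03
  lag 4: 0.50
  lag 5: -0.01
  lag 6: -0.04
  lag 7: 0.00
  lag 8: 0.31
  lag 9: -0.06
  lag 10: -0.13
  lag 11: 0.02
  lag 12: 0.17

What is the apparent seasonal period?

4

The largest autocorrelation is r_4 = 0.50, with weaker echoes at lags 8 (0.31) and 12 (0.17); the remaining lags stay at or below 0.02.
The dominant spike at lag 4 indicates a seasonal period of 4.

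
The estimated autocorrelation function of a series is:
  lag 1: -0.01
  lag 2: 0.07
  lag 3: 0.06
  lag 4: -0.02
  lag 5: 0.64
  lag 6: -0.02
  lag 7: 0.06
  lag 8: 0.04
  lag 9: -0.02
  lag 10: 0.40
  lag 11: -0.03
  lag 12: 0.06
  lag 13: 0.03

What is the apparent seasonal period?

The largest autocorrelation is r_5 = 0.64, with a weaker echo at lag 10 (0.40); the remaining lags stay at or below 0.07.
The dominant spike at lag 5 indicates a seasonal period of 5.

5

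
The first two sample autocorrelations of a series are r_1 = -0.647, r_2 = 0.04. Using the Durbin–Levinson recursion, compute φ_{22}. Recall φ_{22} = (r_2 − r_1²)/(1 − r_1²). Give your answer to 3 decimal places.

φ_{22} = (r_2 − r_1²) / (1 − r_1²)
r_1² = (-0.647)² = 0.418609
Numerator = 0.04 − 0.4186 = -0.3786; denominator = 1 − 0.4186 = 0.5814
φ_{22} = -0.3786 / 0.5814 = -0.651

-0.651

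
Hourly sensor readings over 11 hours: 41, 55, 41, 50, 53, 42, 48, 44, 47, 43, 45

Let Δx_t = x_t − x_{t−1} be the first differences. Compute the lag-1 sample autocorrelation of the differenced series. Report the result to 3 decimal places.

First differences Δx: 14, -14, 9, 3, -11, 6, -4, 3, -4, 2
Mean of differences = 0.4000
Numerator Σ(Δx_t−Δx̄)(Δx_{t+1}−Δx̄) = -445.3600
Denominator Σ(Δx_t−Δx̄)² = 682.4000
r_1(Δx) = -445.3600 / 682.4000 = -0.653

-0.653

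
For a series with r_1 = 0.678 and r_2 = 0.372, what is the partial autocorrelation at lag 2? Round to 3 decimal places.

φ_{22} = (r_2 − r_1²) / (1 − r_1²)
r_1² = (0.678)² = 0.459684
Numerator = 0.372 − 0.4597 = -0.0877; denominator = 1 − 0.4597 = 0.5403
φ_{22} = -0.0877 / 0.5403 = -0.162

-0.162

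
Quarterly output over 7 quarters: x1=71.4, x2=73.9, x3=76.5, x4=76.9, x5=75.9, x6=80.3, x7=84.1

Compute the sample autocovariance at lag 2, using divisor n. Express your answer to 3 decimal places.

-0.640

Mean x̄ = (71.4 + 73.9 + 76.5 + 76.9 + 75.9 + 80.3 + 84.1)/7 = 77.0000
Deviations: -5.6000, -3.1000, -0.5000, -0.1000, -1.1000, 3.3000, 7.1000
Σ_{t=1}^{5}(x_t−x̄)(x_{t+2}−x̄) = -4.4800
γ_2 = -4.4800 / 7 = -0.640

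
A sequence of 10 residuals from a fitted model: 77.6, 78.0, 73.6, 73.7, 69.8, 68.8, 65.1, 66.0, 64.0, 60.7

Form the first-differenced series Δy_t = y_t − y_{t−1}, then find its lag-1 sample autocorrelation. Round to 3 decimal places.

-0.699

First differences Δy: 0.4, -4.4, 0.1, -3.9, -1.0, -3.7, 0.9, -2.0, -3.3
Mean of differences = -1.8778
Numerator Σ(Δy_t−Δȳ)(Δy_{t+1}−Δȳ) = -23.3349
Denominator Σ(Δy_t−Δȳ)² = 33.3956
r_1(Δy) = -23.3349 / 33.3956 = -0.699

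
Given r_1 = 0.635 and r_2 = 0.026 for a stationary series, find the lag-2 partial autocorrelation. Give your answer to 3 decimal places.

-0.632

φ_{22} = (r_2 − r_1²) / (1 − r_1²)
r_1² = (0.635)² = 0.403225
Numerator = 0.026 − 0.4032 = -0.3772; denominator = 1 − 0.4032 = 0.5968
φ_{22} = -0.3772 / 0.5968 = -0.632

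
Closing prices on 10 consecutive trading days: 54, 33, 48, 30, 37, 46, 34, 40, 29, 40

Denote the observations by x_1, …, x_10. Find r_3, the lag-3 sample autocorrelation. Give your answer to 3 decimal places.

-0.151

Mean x̄ = (54 + 33 + 48 + 30 + 37 + 46 + 34 + 40 + 29 + 40)/10 = 39.1000
Σ(x_t−x̄)(x_{t+3}−x̄) = (-135.5900) + (12.8100) + (61.4100) + (46.4100) + (-1.8900) + (-69.6900) + (-4.5900) = -91.1300
Denominator Σ(x_t−x̄)² = 602.9000
r_3 = -91.1300 / 602.9000 = -0.151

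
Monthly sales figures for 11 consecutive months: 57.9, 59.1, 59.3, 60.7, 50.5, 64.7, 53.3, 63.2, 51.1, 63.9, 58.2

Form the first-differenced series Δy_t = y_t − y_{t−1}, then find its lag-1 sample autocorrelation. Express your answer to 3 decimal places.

-0.888

First differences Δy: 1.2, 0.2, 1.4, -10.2, 14.2, -11.4, 9.9, -12.1, 12.8, -5.7
Mean of differences = 0.0300
Numerator Σ(Δy_t−Δȳ)(Δy_{t+1}−Δȳ) = -781.1149
Denominator Σ(Δy_t−Δȳ)² = 879.8210
r_1(Δy) = -781.1149 / 879.8210 = -0.888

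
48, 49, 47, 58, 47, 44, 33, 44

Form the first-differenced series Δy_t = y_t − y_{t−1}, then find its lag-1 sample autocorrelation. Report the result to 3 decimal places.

-0.423

First differences Δy: 1, -2, 11, -11, -3, -11, 11
Mean of differences = -0.5714
Numerator Σ(Δy_t−Δȳ)(Δy_{t+1}−Δȳ) = -209.4694
Denominator Σ(Δy_t−Δȳ)² = 495.7143
r_1(Δy) = -209.4694 / 495.7143 = -0.423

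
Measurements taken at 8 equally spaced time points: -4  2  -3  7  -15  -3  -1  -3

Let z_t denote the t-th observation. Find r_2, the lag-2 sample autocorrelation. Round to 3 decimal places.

Mean z̄ = (-4 + 2 − 3 + 7 − 15 − 3 − 1 − 3)/8 = -2.5000
Numerator Σ_{t=1}^{6}(z_t−z̄)(z_{t+2}−z̄) = 26.5000
Denominator Σ(z_t−z̄)² = 272.0000
r_2 = 26.5000 / 272.0000 = 0.097

0.097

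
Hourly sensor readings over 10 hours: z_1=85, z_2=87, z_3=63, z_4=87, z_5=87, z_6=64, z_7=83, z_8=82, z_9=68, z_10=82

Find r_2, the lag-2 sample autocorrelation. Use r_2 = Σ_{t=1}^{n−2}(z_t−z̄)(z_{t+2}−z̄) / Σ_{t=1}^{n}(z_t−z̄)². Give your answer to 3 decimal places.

Mean z̄ = (85 + 87 + 63 + 87 + 87 + 64 + 83 + 82 + 68 + 82)/10 = 78.8000
Numerator Σ_{t=1}^{8}(z_t−z̄)(z_{t+2}−z̄) = -329.6800
Denominator Σ(z_t−z̄)² = 863.6000
r_2 = -329.6800 / 863.6000 = -0.382

-0.382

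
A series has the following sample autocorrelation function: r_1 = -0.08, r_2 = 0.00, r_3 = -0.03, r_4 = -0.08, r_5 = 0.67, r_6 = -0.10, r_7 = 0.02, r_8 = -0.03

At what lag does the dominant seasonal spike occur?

The largest autocorrelation is r_5 = 0.67; the remaining lags stay at or below 0.02.
The dominant spike at lag 5 indicates a seasonal period of 5.

5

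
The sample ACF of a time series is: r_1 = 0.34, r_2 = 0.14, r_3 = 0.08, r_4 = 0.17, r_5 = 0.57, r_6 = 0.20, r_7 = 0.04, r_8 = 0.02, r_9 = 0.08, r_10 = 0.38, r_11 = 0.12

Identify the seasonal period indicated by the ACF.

The largest autocorrelation is r_5 = 0.57, with a weaker echo at lag 10 (0.38); the remaining lags stay at or below 0.34. The elevated value at lag 1 (0.34), dropping to 0.14 at lag 2, reflects decaying short-term dependence rather than seasonality.
The dominant spike at lag 5 indicates a seasonal period of 5.

5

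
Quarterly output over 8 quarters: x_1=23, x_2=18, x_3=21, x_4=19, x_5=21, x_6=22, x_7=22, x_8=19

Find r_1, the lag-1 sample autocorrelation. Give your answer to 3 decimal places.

-0.378

Mean x̄ = (23 + 18 + 21 + 19 + 21 + 22 + 22 + 19)/8 = 20.6250
Deviations from mean: 2.3750, -2.6250, 0.3750, -1.6250, 0.3750, 1.3750, 1.3750, -1.6250
Numerator Σ_{t=1}^{7}(x_t−x̄)(x_{t+1}−x̄) = -8.2656
Denominator Σ(x_t−x̄)² = 21.8750
r_1 = -8.2656 / 21.8750 = -0.378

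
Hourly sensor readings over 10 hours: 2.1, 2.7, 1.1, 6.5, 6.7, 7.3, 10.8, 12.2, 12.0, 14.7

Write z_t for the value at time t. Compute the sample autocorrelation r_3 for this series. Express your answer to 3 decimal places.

0.131

Mean z̄ = (2.1 + 2.7 + 1.1 + 6.5 + 6.7 + 7.3 + 10.8 + 12.2 + 12.0 + 14.7)/10 = 7.6100
Σ(z_t−z̄)(z_{t+3}−z̄) = (6.1161) + (4.4681) + (2.0181) + (-3.5409) + (-4.1769) + (-1.3609) + (22.6171) = 26.1407
Denominator Σ(z_t−z̄)² = 199.7890
r_3 = 26.1407 / 199.7890 = 0.131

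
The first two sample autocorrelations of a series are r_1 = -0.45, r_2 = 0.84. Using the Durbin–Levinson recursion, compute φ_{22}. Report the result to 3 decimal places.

φ_{22} = (r_2 − r_1²) / (1 − r_1²)
r_1² = (-0.45)² = 0.2025
Numerator = 0.84 − 0.2025 = 0.6375; denominator = 1 − 0.2025 = 0.7975
φ_{22} = 0.6375 / 0.7975 = 0.799

0.799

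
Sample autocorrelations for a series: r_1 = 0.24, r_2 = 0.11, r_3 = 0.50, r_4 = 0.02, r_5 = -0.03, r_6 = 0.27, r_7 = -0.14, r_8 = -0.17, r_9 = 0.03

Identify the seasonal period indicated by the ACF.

3

The largest autocorrelation is r_3 = 0.50, with a weaker echo at lag 6 (0.27); the remaining lags stay at or below 0.24. The elevated value at lag 1 (0.24), dropping to 0.11 at lag 2, reflects decaying short-term dependence rather than seasonality.
The dominant spike at lag 3 indicates a seasonal period of 3.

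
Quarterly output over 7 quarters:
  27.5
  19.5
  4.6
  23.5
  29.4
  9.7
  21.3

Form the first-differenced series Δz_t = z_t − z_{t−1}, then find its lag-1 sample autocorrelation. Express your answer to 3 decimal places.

-0.341

First differences Δz: -8.0, -14.9, 18.9, 5.9, -19.7, 11.6
Mean of differences = -1.0333
Numerator Σ(Δz_t−Δz̄)(Δz_{t+1}−Δz̄) = -406.8444
Denominator Σ(Δz_t−Δz̄)² = 1194.2733
r_1(Δz) = -406.8444 / 1194.2733 = -0.341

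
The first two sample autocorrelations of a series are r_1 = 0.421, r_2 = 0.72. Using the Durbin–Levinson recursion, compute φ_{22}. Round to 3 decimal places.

φ_{22} = (r_2 − r_1²) / (1 − r_1²)
r_1² = (0.421)² = 0.177241
Numerator = 0.72 − 0.1772 = 0.5428; denominator = 1 − 0.1772 = 0.8228
φ_{22} = 0.5428 / 0.8228 = 0.660

0.660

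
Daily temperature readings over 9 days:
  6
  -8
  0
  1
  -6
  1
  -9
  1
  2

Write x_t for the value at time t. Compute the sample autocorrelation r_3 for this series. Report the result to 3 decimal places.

Mean x̄ = (6 − 8 + 0 + 1 − 6 + 1 − 9 + 1 + 2)/9 = -1.3333
Σ(x_t−x̄)(x_{t+3}−x̄) = (17.1111) + (31.1111) + (3.1111) + (-17.8889) + (-10.8889) + (7.7778) = 30.3333
Denominator Σ(x_t−x̄)² = 208.0000
r_3 = 30.3333 / 208.0000 = 0.146

0.146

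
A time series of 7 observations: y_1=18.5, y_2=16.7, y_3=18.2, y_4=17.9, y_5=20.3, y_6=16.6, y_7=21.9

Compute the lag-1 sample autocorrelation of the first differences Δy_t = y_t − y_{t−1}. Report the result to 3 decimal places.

-0.637

First differences Δy: -1.8, 1.5, -0.3, 2.4, -3.7, 5.3
Mean of differences = 0.5667
Numerator Σ(Δy_t−Δȳ)(Δy_{t+1}−Δȳ) = -32.6244
Denominator Σ(Δy_t−Δȳ)² = 51.1933
r_1(Δy) = -32.6244 / 51.1933 = -0.637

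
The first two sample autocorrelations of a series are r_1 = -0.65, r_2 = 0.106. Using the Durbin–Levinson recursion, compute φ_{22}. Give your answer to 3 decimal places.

φ_{22} = (r_2 − r_1²) / (1 − r_1²)
r_1² = (-0.65)² = 0.4225
Numerator = 0.106 − 0.4225 = -0.3165; denominator = 1 − 0.4225 = 0.5775
φ_{22} = -0.3165 / 0.5775 = -0.548

-0.548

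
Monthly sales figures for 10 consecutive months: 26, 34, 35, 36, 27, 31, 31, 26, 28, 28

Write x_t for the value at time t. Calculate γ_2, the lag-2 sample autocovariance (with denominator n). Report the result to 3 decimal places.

Mean x̄ = (26 + 34 + 35 + 36 + 27 + 31 + 31 + 26 + 28 + 28)/10 = 30.2000
Σ_{t=1}^{8}(x_t−x̄)(x_{t+2}−x̄) = -7.2800
γ_2 = -7.2800 / 10 = -0.728

-0.728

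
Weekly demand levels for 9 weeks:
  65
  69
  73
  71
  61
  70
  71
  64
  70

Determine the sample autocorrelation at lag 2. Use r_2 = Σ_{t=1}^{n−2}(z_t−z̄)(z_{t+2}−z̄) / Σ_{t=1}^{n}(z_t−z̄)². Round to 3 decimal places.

-0.521

Mean z̄ = (65 + 69 + 73 + 71 + 61 + 70 + 71 + 64 + 70)/9 = 68.2222
Numerator Σ_{t=1}^{7}(z_t−z̄)(z_{t+2}−z̄) = -65.4321
Denominator Σ(z_t−z̄)² = 125.5556
r_2 = -65.4321 / 125.5556 = -0.521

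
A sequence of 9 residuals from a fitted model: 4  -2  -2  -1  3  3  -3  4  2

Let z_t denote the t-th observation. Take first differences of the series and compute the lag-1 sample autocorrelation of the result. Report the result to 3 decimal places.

-0.357

First differences Δz: -6, 0, 1, 4, 0, -6, 7, -2
Mean of differences = -0.2500
Numerator Σ(Δz_t−Δz̄)(Δz_{t+1}−Δz̄) = -50.5625
Denominator Σ(Δz_t−Δz̄)² = 141.5000
r_1(Δz) = -50.5625 / 141.5000 = -0.357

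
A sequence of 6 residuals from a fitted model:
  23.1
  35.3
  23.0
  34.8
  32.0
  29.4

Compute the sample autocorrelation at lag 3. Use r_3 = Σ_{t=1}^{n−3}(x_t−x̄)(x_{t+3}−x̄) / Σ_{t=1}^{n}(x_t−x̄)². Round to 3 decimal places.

-0.124

Mean x̄ = (23.1 + 35.3 + 23.0 + 34.8 + 32.0 + 29.4)/6 = 29.6000
Deviations from mean: -6.5000, 5.7000, -6.6000, 5.2000, 2.4000, -0.2000
Σ(x_t−x̄)(x_{t+3}−x̄) = (-33.8000) + (13.6800) + (1.3200) = -18.8000
Denominator Σ(x_t−x̄)² = 151.1400
r_3 = -18.8000 / 151.1400 = -0.124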